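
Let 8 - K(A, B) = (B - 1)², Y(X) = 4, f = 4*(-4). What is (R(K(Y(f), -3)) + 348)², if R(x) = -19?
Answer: 108241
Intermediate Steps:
f = -16
K(A, B) = 8 - (-1 + B)² (K(A, B) = 8 - (B - 1)² = 8 - (-1 + B)²)
(R(K(Y(f), -3)) + 348)² = (-19 + 348)² = 329² = 108241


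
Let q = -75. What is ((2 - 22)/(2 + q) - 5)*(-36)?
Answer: 12420/73 ≈ 170.14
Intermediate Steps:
((2 - 22)/(2 + q) - 5)*(-36) = ((2 - 22)/(2 - 75) - 5)*(-36) = (-20/(-73) - 5)*(-36) = (-20*(-1/73) - 5)*(-36) = (20/73 - 5)*(-36) = -345/73*(-36) = 12420/73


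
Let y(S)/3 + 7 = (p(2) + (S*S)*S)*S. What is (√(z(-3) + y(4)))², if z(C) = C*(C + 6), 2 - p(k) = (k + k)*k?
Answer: 666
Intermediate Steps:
p(k) = 2 - 2*k² (p(k) = 2 - (k + k)*k = 2 - 2*k*k = 2 - 2*k²)
z(C) = C*(6 + C)
y(S) = -21 + 3*S*(-6 + S³) (y(S) = -21 + 3*(((2 - 2*2²) + (S*S)*S)*S) = -21 + 3*(((2 - 2*4) + S²*S)*S) = -21 + 3*(((2 - 8) + S³)*S) = -21 + 3*((-6 + S³)*S) = -21 + 3*(S*(-6 + S³)) = -21 + 3*S*(-6 + S³))
(√(z(-3) + y(4)))² = (√(-3*(6 - 3) + (-21 - 18*4 + 3*4⁴)))² = (√(-3*3 + (-21 - 72 + 3*256)))² = (√(-9 + (-21 - 72 + 768)))² = (√(-9 + 675))² = (√666)² = (3*√74)² = 666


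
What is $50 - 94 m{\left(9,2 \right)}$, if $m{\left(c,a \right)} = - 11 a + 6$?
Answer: $1554$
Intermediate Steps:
$m{\left(c,a \right)} = 6 - 11 a$
$50 - 94 m{\left(9,2 \right)} = 50 - 94 \left(6 - 22\right) = 50 - -1504 = 50 + 1504 = 1554$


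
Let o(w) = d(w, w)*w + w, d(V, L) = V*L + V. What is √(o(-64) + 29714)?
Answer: I*√228398 ≈ 477.91*I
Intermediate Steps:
d(V, L) = V + L*V (d(V, L) = L*V + V = V + L*V)
o(w) = w + w²*(1 + w) (o(w) = (w*(1 + w))*w + w = w²*(1 + w) + w = w + w²*(1 + w))
√(o(-64) + 29714) = √(-64*(1 - 64*(1 - 64)) + 29714) = √(-64*(1 - 64*(-63)) + 29714) = √(-64*(1 + 4032) + 29714) = √(-64*4033 + 29714) = √(-258112 + 29714) = √(-228398) = I*√228398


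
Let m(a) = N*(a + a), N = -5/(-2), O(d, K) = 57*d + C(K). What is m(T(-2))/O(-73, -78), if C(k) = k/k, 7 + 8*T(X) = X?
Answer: 9/6656 ≈ 0.0013522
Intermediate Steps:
T(X) = -7/8 + X/8
C(k) = 1
O(d, K) = 1 + 57*d (O(d, K) = 57*d + 1 = 1 + 57*d)
N = 5/2 (N = -5*(-1/2) = 5/2 ≈ 2.5000)
m(a) = 5*a (m(a) = 5*(a + a)/2 = 5*(2*a)/2 = 5*a)
m(T(-2))/O(-73, -78) = (5*(-7/8 + (1/8)*(-2)))/(1 + 57*(-73)) = (5*(-7/8 - 1/4))/(1 - 4161) = (5*(-9/8))/(-4160) = -45/8*(-1/4160) = 9/6656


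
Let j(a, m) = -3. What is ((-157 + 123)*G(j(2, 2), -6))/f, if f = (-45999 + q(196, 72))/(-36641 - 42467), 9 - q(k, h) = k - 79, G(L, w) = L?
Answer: 2689672/15369 ≈ 175.01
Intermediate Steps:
q(k, h) = 88 - k (q(k, h) = 9 - (k - 79) = 9 - (-79 + k) = 9 + (79 - k) = 88 - k)
f = 46107/79108 (f = (-45999 + (88 - 1*196))/(-36641 - 42467) = (-45999 + (88 - 196))/(-79108) = (-45999 - 108)*(-1/79108) = -46107*(-1/79108) = 46107/79108 ≈ 0.58284)
((-157 + 123)*G(j(2, 2), -6))/f = ((-157 + 123)*(-3))/(46107/79108) = -34*(-3)*(79108/46107) = 102*(79108/46107) = 2689672/15369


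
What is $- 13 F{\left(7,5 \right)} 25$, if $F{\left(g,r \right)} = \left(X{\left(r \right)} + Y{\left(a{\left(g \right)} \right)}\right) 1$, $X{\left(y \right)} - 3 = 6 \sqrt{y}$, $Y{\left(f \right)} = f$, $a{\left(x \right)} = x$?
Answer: $-3250 - 1950 \sqrt{5} \approx -7610.3$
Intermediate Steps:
$X{\left(y \right)} = 3 + 6 \sqrt{y}$
$F{\left(g,r \right)} = 3 + g + 6 \sqrt{r}$ ($F{\left(g,r \right)} = \left(\left(3 + 6 \sqrt{r}\right) + g\right) 1 = \left(3 + g + 6 \sqrt{r}\right) 1 = 3 + g + 6 \sqrt{r}$)
$- 13 F{\left(7,5 \right)} 25 = - 13 \left(3 + 7 + 6 \sqrt{5}\right) 25 = - 13 \left(10 + 6 \sqrt{5}\right) 25 = \left(-130 - 78 \sqrt{5}\right) 25 = -3250 - 1950 \sqrt{5}$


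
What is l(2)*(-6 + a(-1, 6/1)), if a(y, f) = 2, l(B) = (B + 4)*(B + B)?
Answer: -96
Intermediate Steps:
l(B) = 2*B*(4 + B) (l(B) = (4 + B)*(2*B) = 2*B*(4 + B))
l(2)*(-6 + a(-1, 6/1)) = (2*2*(4 + 2))*(-6 + 2) = (2*2*6)*(-4) = 24*(-4) = -96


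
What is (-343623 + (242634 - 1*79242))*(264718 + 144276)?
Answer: -73713397614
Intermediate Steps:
(-343623 + (242634 - 1*79242))*(264718 + 144276) = (-343623 + (242634 - 79242))*408994 = (-343623 + 163392)*408994 = -180231*408994 = -73713397614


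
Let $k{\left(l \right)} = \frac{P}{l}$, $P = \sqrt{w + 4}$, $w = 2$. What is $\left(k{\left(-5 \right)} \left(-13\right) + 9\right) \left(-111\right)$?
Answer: $-999 - \frac{1443 \sqrt{6}}{5} \approx -1705.9$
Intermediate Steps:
$P = \sqrt{6}$ ($P = \sqrt{2 + 4} = \sqrt{6} \approx 2.4495$)
$k{\left(l \right)} = \frac{\sqrt{6}}{l}$
$\left(k{\left(-5 \right)} \left(-13\right) + 9\right) \left(-111\right) = \left(\frac{\sqrt{6}}{-5} \left(-13\right) + 9\right) \left(-111\right) = \left(\sqrt{6} \left(- \frac{1}{5}\right) \left(-13\right) + 9\right) \left(-111\right) = \left(- \frac{\sqrt{6}}{5} \left(-13\right) + 9\right) \left(-111\right) = \left(\frac{13 \sqrt{6}}{5} + 9\right) \left(-111\right) = \left(9 + \frac{13 \sqrt{6}}{5}\right) \left(-111\right) = -999 - \frac{1443 \sqrt{6}}{5}$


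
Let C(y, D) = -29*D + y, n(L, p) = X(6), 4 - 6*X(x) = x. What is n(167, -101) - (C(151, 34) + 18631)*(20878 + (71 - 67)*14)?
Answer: -1117624393/3 ≈ -3.7254e+8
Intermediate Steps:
X(x) = ⅔ - x/6
n(L, p) = -⅓ (n(L, p) = ⅔ - ⅙*6 = ⅔ - 1 = -⅓)
C(y, D) = y - 29*D
n(167, -101) - (C(151, 34) + 18631)*(20878 + (71 - 67)*14) = -⅓ - ((151 - 29*34) + 18631)*(20878 + (71 - 67)*14) = -⅓ - ((151 - 986) + 18631)*(20878 + 4*14) = -⅓ - (-835 + 18631)*(20878 + 56) = -⅓ - 17796*20934 = -⅓ - 1*372541464 = -⅓ - 372541464 = -1117624393/3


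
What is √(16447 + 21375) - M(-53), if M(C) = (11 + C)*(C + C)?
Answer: -4452 + √37822 ≈ -4257.5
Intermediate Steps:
M(C) = 2*C*(11 + C) (M(C) = (11 + C)*(2*C) = 2*C*(11 + C))
√(16447 + 21375) - M(-53) = √(16447 + 21375) - 2*(-53)*(11 - 53) = √37822 - 2*(-53)*(-42) = √37822 - 1*4452 = √37822 - 4452 = -4452 + √37822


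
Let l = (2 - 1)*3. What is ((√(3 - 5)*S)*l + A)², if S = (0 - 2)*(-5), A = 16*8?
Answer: 14584 + 7680*I*√2 ≈ 14584.0 + 10861.0*I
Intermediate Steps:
l = 3 (l = 1*3 = 3)
A = 128
S = 10 (S = -2*(-5) = 10)
((√(3 - 5)*S)*l + A)² = ((√(3 - 5)*10)*3 + 128)² = ((√(-2)*10)*3 + 128)² = (((I*√2)*10)*3 + 128)² = ((10*I*√2)*3 + 128)² = (30*I*√2 + 128)² = (128 + 30*I*√2)²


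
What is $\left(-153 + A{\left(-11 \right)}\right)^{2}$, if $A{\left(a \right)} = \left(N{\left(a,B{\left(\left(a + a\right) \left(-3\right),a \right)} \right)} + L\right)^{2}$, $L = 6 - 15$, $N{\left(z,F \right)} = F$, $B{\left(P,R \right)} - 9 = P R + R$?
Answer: $294866376256$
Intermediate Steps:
$B{\left(P,R \right)} = 9 + R + P R$ ($B{\left(P,R \right)} = 9 + \left(P R + R\right) = 9 + \left(R + P R\right) = 9 + R + P R$)
$L = -9$ ($L = 6 - 15 = -9$)
$A{\left(a \right)} = \left(a - 6 a^{2}\right)^{2}$ ($A{\left(a \right)} = \left(\left(9 + a + \left(a + a\right) \left(-3\right) a\right) - 9\right)^{2} = \left(\left(9 + a + 2 a \left(-3\right) a\right) - 9\right)^{2} = \left(\left(9 + a + - 6 a a\right) - 9\right)^{2} = \left(\left(9 + a - 6 a^{2}\right) - 9\right)^{2} = \left(a - 6 a^{2}\right)^{2}$)
$\left(-153 + A{\left(-11 \right)}\right)^{2} = \left(-153 + \left(-11\right)^{2} \left(1 - -66\right)^{2}\right)^{2} = \left(-153 + 121 \left(1 + 66\right)^{2}\right)^{2} = \left(-153 + 121 \cdot 67^{2}\right)^{2} = \left(-153 + 121 \cdot 4489\right)^{2} = \left(-153 + 543169\right)^{2} = 543016^{2} = 294866376256$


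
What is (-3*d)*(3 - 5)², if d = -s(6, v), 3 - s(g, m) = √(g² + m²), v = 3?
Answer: 36 - 36*√5 ≈ -44.498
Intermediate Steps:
s(g, m) = 3 - √(g² + m²)
d = -3 + 3*√5 (d = -(3 - √(6² + 3²)) = -(3 - √(36 + 9)) = -(3 - √45) = -(3 - 3*√5) = -3 + 3*√5 ≈ 3.7082)
(-3*d)*(3 - 5)² = (-3*(-3 + 3*√5))*(3 - 5)² = (9 - 9*√5)*(-2)² = (9 - 9*√5)*4 = 36 - 36*√5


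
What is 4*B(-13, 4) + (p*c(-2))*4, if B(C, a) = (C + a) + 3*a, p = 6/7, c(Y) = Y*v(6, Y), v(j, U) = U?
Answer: 180/7 ≈ 25.714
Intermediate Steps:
c(Y) = Y² (c(Y) = Y*Y = Y²)
p = 6/7 (p = 6*(⅐) = 6/7 ≈ 0.85714)
B(C, a) = C + 4*a
4*B(-13, 4) + (p*c(-2))*4 = 4*(-13 + 4*4) + ((6/7)*(-2)²)*4 = 4*(-13 + 16) + ((6/7)*4)*4 = 4*3 + (24/7)*4 = 12 + 96/7 = 180/7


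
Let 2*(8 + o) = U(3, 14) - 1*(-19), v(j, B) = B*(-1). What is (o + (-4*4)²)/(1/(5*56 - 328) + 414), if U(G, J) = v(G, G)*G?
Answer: 12144/19871 ≈ 0.61114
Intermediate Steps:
v(j, B) = -B
U(G, J) = -G² (U(G, J) = (-G)*G = -G²)
o = -3 (o = -8 + (-1*3² - 1*(-19))/2 = -8 + (-1*9 + 19)/2 = -8 + (-9 + 19)/2 = -8 + (½)*10 = -8 + 5 = -3)
(o + (-4*4)²)/(1/(5*56 - 328) + 414) = (-3 + (-4*4)²)/(1/(5*56 - 328) + 414) = (-3 + (-16)²)/(1/(280 - 328) + 414) = (-3 + 256)/(1/(-48) + 414) = 253/(-1/48 + 414) = 253/(19871/48) = 253*(48/19871) = 12144/19871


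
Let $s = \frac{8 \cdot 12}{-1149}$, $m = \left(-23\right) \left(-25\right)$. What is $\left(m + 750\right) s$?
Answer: $- \frac{42400}{383} \approx -110.7$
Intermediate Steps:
$m = 575$
$s = - \frac{32}{383}$ ($s = 96 \left(- \frac{1}{1149}\right) = - \frac{32}{383} \approx -0.083551$)
$\left(m + 750\right) s = \left(575 + 750\right) \left(- \frac{32}{383}\right) = 1325 \left(- \frac{32}{383}\right) = - \frac{42400}{383}$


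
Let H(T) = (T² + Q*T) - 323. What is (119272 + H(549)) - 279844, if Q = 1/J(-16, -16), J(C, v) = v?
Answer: 2247547/16 ≈ 1.4047e+5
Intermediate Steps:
Q = -1/16 (Q = 1/(-16) = -1/16 ≈ -0.062500)
H(T) = -323 + T² - T/16 (H(T) = (T² - T/16) - 323 = -323 + T² - T/16)
(119272 + H(549)) - 279844 = (119272 + (-323 + 549² - 1/16*549)) - 279844 = (119272 + (-323 + 301401 - 549/16)) - 279844 = (119272 + 4816699/16) - 279844 = 6725051/16 - 279844 = 2247547/16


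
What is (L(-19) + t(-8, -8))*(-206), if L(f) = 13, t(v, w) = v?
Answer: -1030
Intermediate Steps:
(L(-19) + t(-8, -8))*(-206) = (13 - 8)*(-206) = 5*(-206) = -1030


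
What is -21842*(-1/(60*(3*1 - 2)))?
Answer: 10921/30 ≈ 364.03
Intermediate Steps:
-21842*(-1/(60*(3*1 - 2))) = -21842*(-1/(60*(3 - 2))) = -21842/((-60*1)) = -21842/(-60) = -21842*(-1/60) = 10921/30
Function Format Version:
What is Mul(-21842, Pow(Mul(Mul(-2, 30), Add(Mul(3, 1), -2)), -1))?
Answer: Rational(10921, 30) ≈ 364.03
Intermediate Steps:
Mul(-21842, Pow(Mul(Mul(-2, 30), Add(Mul(3, 1), -2)), -1)) = Mul(-21842, Pow(Mul(-60, Add(3, -2)), -1)) = Mul(-21842, Pow(Mul(-60, 1), -1)) = Mul(-21842, Pow(-60, -1)) = Mul(-21842, Rational(-1, 60)) = Rational(10921, 30)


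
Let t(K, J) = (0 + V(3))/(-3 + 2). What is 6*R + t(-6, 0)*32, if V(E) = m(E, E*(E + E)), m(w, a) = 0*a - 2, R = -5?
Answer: 34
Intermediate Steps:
m(w, a) = -2 (m(w, a) = 0 - 2 = -2)
V(E) = -2
t(K, J) = 2 (t(K, J) = (0 - 2)/(-3 + 2) = -2/(-1) = -2*(-1) = 2)
6*R + t(-6, 0)*32 = 6*(-5) + 2*32 = -30 + 64 = 34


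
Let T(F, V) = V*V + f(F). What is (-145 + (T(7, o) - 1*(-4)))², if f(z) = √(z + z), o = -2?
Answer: (137 - √14)² ≈ 17758.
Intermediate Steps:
f(z) = √2*√z (f(z) = √(2*z) = √2*√z)
T(F, V) = V² + √2*√F (T(F, V) = V*V + √2*√F = V² + √2*√F)
(-145 + (T(7, o) - 1*(-4)))² = (-145 + (((-2)² + √2*√7) - 1*(-4)))² = (-145 + ((4 + √14) + 4))² = (-145 + (8 + √14))² = (-137 + √14)²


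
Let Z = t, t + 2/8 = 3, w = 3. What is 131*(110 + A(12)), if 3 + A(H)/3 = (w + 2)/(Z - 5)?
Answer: 37073/3 ≈ 12358.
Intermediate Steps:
t = 11/4 (t = -¼ + 3 = 11/4 ≈ 2.7500)
Z = 11/4 ≈ 2.7500
A(H) = -47/3 (A(H) = -9 + 3*((3 + 2)/(11/4 - 5)) = -9 + 3*(5/(-9/4)) = -9 + 3*(5*(-4/9)) = -9 + 3*(-20/9) = -9 - 20/3 = -47/3)
131*(110 + A(12)) = 131*(110 - 47/3) = 131*(283/3) = 37073/3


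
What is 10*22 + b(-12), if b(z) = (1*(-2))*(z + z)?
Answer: 268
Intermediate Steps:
b(z) = -4*z
10*22 + b(-12) = 10*22 - 4*(-12) = 220 + 48 = 268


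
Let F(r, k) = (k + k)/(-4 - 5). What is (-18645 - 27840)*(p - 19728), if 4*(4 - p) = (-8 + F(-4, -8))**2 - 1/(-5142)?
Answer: 56602317670175/61704 ≈ 9.1732e+8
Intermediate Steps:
F(r, k) = -2*k/9 (F(r, k) = (2*k)/(-9) = (2*k)*(-1/9) = -2*k/9)
p = -3153787/555336 (p = 4 - ((-8 - 2/9*(-8))**2 - 1/(-5142))/4 = 4 - ((-8 + 16/9)**2 - 1*(-1/5142))/4 = 4 - ((-56/9)**2 + 1/5142)/4 = 4 - (3136/81 + 1/5142)/4 = 4 - 1/4*5375131/138834 = 4 - 5375131/555336 = -3153787/555336 ≈ -5.6791)
(-18645 - 27840)*(p - 19728) = (-18645 - 27840)*(-3153787/555336 - 19728) = -46485*(-10958822395/555336) = 56602317670175/61704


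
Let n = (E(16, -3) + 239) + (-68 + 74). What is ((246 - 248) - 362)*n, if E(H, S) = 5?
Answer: -91000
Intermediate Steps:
n = 250 (n = (5 + 239) + (-68 + 74) = 244 + 6 = 250)
((246 - 248) - 362)*n = ((246 - 248) - 362)*250 = (-2 - 362)*250 = -364*250 = -91000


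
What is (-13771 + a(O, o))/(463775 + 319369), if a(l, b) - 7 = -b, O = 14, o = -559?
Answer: -13205/783144 ≈ -0.016862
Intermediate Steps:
a(l, b) = 7 - b
(-13771 + a(O, o))/(463775 + 319369) = (-13771 + (7 - 1*(-559)))/(463775 + 319369) = (-13771 + (7 + 559))/783144 = (-13771 + 566)*(1/783144) = -13205*1/783144 = -13205/783144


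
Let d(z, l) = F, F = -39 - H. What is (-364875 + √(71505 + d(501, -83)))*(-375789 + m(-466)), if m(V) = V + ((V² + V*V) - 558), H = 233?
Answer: -20979947625 + 57499*√71233 ≈ -2.0965e+10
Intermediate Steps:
F = -272 (F = -39 - 1*233 = -39 - 233 = -272)
d(z, l) = -272
m(V) = -558 + V + 2*V² (m(V) = V + ((V² + V²) - 558) = V + (2*V² - 558) = V + (-558 + 2*V²) = -558 + V + 2*V²)
(-364875 + √(71505 + d(501, -83)))*(-375789 + m(-466)) = (-364875 + √(71505 - 272))*(-375789 + (-558 - 466 + 2*(-466)²)) = (-364875 + √71233)*(-375789 + (-558 - 466 + 2*217156)) = (-364875 + √71233)*(-375789 + (-558 - 466 + 434312)) = (-364875 + √71233)*(-375789 + 433288) = (-364875 + √71233)*57499 = -20979947625 + 57499*√71233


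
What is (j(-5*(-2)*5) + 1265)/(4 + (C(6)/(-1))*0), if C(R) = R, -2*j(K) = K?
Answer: 310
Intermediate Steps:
j(K) = -K/2
(j(-5*(-2)*5) + 1265)/(4 + (C(6)/(-1))*0) = (-(-5*(-2))*5/2 + 1265)/(4 + (6/(-1))*0) = (-5*5 + 1265)/(4 + (6*(-1))*0) = (-½*50 + 1265)/(4 - 6*0) = (-25 + 1265)/(4 + 0) = 1240/4 = 1240*(¼) = 310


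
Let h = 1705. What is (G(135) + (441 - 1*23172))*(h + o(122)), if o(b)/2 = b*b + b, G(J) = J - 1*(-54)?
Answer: -714964614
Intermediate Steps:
G(J) = 54 + J (G(J) = J + 54 = 54 + J)
o(b) = 2*b + 2*b**2 (o(b) = 2*(b*b + b) = 2*(b**2 + b) = 2*(b + b**2) = 2*b + 2*b**2)
(G(135) + (441 - 1*23172))*(h + o(122)) = ((54 + 135) + (441 - 1*23172))*(1705 + 2*122*(1 + 122)) = (189 + (441 - 23172))*(1705 + 2*122*123) = (189 - 22731)*(1705 + 30012) = -22542*31717 = -714964614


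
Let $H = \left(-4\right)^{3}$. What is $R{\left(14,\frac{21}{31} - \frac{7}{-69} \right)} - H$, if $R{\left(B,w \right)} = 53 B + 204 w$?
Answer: $\frac{687966}{713} \approx 964.89$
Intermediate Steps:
$H = -64$
$R{\left(14,\frac{21}{31} - \frac{7}{-69} \right)} - H = \left(53 \cdot 14 + 204 \left(\frac{21}{31} - \frac{7}{-69}\right)\right) - -64 = \left(742 + 204 \left(21 \cdot \frac{1}{31} - - \frac{7}{69}\right)\right) + 64 = \left(742 + 204 \left(\frac{21}{31} + \frac{7}{69}\right)\right) + 64 = \left(742 + 204 \cdot \frac{1666}{2139}\right) + 64 = \left(742 + \frac{113288}{713}\right) + 64 = \frac{642334}{713} + 64 = \frac{687966}{713}$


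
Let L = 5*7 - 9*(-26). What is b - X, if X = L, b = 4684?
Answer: 4415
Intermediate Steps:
L = 269 (L = 35 + 234 = 269)
X = 269
b - X = 4684 - 1*269 = 4684 - 269 = 4415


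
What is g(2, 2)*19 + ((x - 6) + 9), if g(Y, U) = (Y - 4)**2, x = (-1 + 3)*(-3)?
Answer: 73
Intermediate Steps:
x = -6 (x = 2*(-3) = -6)
g(Y, U) = (-4 + Y)**2
g(2, 2)*19 + ((x - 6) + 9) = (-4 + 2)**2*19 + ((-6 - 6) + 9) = (-2)**2*19 + (-12 + 9) = 4*19 - 3 = 76 - 3 = 73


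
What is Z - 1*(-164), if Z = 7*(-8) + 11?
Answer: 119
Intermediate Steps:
Z = -45 (Z = -56 + 11 = -45)
Z - 1*(-164) = -45 - 1*(-164) = -45 + 164 = 119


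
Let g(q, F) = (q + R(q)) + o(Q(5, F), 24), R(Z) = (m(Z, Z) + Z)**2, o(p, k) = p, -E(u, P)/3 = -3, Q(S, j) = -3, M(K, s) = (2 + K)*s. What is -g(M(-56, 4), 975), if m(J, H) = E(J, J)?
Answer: -42630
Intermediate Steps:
M(K, s) = s*(2 + K)
E(u, P) = 9 (E(u, P) = -3*(-3) = 9)
m(J, H) = 9
R(Z) = (9 + Z)**2
g(q, F) = -3 + q + (9 + q)**2 (g(q, F) = (q + (9 + q)**2) - 3 = -3 + q + (9 + q)**2)
-g(M(-56, 4), 975) = -(-3 + 4*(2 - 56) + (9 + 4*(2 - 56))**2) = -(-3 + 4*(-54) + (9 + 4*(-54))**2) = -(-3 - 216 + (9 - 216)**2) = -(-3 - 216 + (-207)**2) = -(-3 - 216 + 42849) = -1*42630 = -42630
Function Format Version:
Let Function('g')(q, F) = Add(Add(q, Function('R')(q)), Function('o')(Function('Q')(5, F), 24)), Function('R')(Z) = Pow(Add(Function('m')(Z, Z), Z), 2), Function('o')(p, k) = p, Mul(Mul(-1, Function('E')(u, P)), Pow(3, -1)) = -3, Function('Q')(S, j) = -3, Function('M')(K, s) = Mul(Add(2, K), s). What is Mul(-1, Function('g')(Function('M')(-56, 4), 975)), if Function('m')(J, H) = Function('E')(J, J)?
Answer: -42630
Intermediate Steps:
Function('M')(K, s) = Mul(s, Add(2, K))
Function('E')(u, P) = 9 (Function('E')(u, P) = Mul(-3, -3) = 9)
Function('m')(J, H) = 9
Function('R')(Z) = Pow(Add(9, Z), 2)
Function('g')(q, F) = Add(-3, q, Pow(Add(9, q), 2)) (Function('g')(q, F) = Add(Add(q, Pow(Add(9, q), 2)), -3) = Add(-3, q, Pow(Add(9, q), 2)))
Mul(-1, Function('g')(Function('M')(-56, 4), 975)) = Mul(-1, Add(-3, Mul(4, Add(2, -56)), Pow(Add(9, Mul(4, Add(2, -56))), 2))) = Mul(-1, Add(-3, Mul(4, -54), Pow(Add(9, Mul(4, -54)), 2))) = Mul(-1, Add(-3, -216, Pow(Add(9, -216), 2))) = Mul(-1, Add(-3, -216, Pow(-207, 2))) = Mul(-1, Add(-3, -216, 42849)) = Mul(-1, 42630) = -42630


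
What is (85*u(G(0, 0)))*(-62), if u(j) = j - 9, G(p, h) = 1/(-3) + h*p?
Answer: 147560/3 ≈ 49187.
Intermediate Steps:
G(p, h) = -1/3 + h*p
u(j) = -9 + j
(85*u(G(0, 0)))*(-62) = (85*(-9 + (-1/3 + 0*0)))*(-62) = (85*(-9 + (-1/3 + 0)))*(-62) = (85*(-9 - 1/3))*(-62) = (85*(-28/3))*(-62) = -2380/3*(-62) = 147560/3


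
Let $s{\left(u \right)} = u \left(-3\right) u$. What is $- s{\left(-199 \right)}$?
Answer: $118803$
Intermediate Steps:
$s{\left(u \right)} = - 3 u^{2}$ ($s{\left(u \right)} = - 3 u u = - 3 u^{2}$)
$- s{\left(-199 \right)} = - \left(-3\right) \left(-199\right)^{2} = - \left(-3\right) 39601 = \left(-1\right) \left(-118803\right) = 118803$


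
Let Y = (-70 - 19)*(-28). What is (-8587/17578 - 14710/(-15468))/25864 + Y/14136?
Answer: 30427685559581/172585127695816 ≈ 0.17631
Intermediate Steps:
Y = 2492 (Y = -89*(-28) = 2492)
(-8587/17578 - 14710/(-15468))/25864 + Y/14136 = (-8587/17578 - 14710/(-15468))/25864 + 2492/14136 = (-8587*1/17578 - 14710*(-1/15468))*(1/25864) + 2492*(1/14136) = (-8587/17578 + 7355/7734)*(1/25864) + 623/3534 = (15718583/33987063)*(1/25864) + 623/3534 = 15718583/879041397432 + 623/3534 = 30427685559581/172585127695816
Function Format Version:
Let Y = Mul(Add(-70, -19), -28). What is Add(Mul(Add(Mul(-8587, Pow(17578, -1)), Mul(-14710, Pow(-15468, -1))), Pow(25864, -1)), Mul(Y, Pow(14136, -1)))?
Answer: Rational(30427685559581, 172585127695816) ≈ 0.17631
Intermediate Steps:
Y = 2492 (Y = Mul(-89, -28) = 2492)
Add(Mul(Add(Mul(-8587, Pow(17578, -1)), Mul(-14710, Pow(-15468, -1))), Pow(25864, -1)), Mul(Y, Pow(14136, -1))) = Add(Mul(Add(Mul(-8587, Pow(17578, -1)), Mul(-14710, Pow(-15468, -1))), Pow(25864, -1)), Mul(2492, Pow(14136, -1))) = Add(Mul(Add(Mul(-8587, Rational(1, 17578)), Mul(-14710, Rational(-1, 15468))), Rational(1, 25864)), Mul(2492, Rational(1, 14136))) = Add(Mul(Add(Rational(-8587, 17578), Rational(7355, 7734)), Rational(1, 25864)), Rational(623, 3534)) = Add(Mul(Rational(15718583, 33987063), Rational(1, 25864)), Rational(623, 3534)) = Add(Rational(15718583, 879041397432), Rational(623, 3534)) = Rational(30427685559581, 172585127695816)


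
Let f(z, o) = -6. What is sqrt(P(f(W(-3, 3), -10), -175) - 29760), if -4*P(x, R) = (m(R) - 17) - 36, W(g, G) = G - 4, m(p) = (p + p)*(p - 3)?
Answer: 3*I*sqrt(20143)/2 ≈ 212.89*I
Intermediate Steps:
m(p) = 2*p*(-3 + p) (m(p) = (2*p)*(-3 + p) = 2*p*(-3 + p))
W(g, G) = -4 + G
P(x, R) = 53/4 - R*(-3 + R)/2 (P(x, R) = -((2*R*(-3 + R) - 17) - 36)/4 = -((-17 + 2*R*(-3 + R)) - 36)/4 = -(-53 + 2*R*(-3 + R))/4 = 53/4 - R*(-3 + R)/2)
sqrt(P(f(W(-3, 3), -10), -175) - 29760) = sqrt((53/4 - 1/2*(-175)*(-3 - 175)) - 29760) = sqrt((53/4 - 1/2*(-175)*(-178)) - 29760) = sqrt((53/4 - 15575) - 29760) = sqrt(-62247/4 - 29760) = sqrt(-181287/4) = 3*I*sqrt(20143)/2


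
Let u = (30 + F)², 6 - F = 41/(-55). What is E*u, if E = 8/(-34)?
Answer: -16337764/51425 ≈ -317.70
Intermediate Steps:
F = 371/55 (F = 6 - 41/(-55) = 6 - 41*(-1)/55 = 6 - 1*(-41/55) = 6 + 41/55 = 371/55 ≈ 6.7455)
u = 4084441/3025 (u = (30 + 371/55)² = (2021/55)² = 4084441/3025 ≈ 1350.2)
E = -4/17 (E = 8*(-1/34) = -4/17 ≈ -0.23529)
E*u = -4/17*4084441/3025 = -16337764/51425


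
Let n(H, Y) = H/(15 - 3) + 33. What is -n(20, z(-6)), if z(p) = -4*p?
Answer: -104/3 ≈ -34.667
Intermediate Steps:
n(H, Y) = 33 + H/12 (n(H, Y) = H/12 + 33 = 33 + H/12)
-n(20, z(-6)) = -(33 + (1/12)*20) = -(33 + 5/3) = -1*104/3 = -104/3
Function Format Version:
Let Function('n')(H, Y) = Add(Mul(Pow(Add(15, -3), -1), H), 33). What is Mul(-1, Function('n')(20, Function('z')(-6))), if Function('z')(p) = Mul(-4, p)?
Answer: Rational(-104, 3) ≈ -34.667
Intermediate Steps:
Function('n')(H, Y) = Add(33, Mul(Rational(1, 12), H)) (Function('n')(H, Y) = Add(Mul(Pow(12, -1), H), 33) = Add(Mul(Rational(1, 12), H), 33) = Add(33, Mul(Rational(1, 12), H)))
Mul(-1, Function('n')(20, Function('z')(-6))) = Mul(-1, Add(33, Mul(Rational(1, 12), 20))) = Mul(-1, Add(33, Rational(5, 3))) = Mul(-1, Rational(104, 3)) = Rational(-104, 3)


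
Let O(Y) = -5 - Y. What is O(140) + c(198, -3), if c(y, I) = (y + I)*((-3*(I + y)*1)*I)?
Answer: 342080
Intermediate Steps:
c(y, I) = I*(I + y)*(-3*I - 3*y) (c(y, I) = (I + y)*(((-3*I - 3*y)*1)*I) = (I + y)*((-3*I - 3*y)*I) = (I + y)*(I*(-3*I - 3*y)) = I*(I + y)*(-3*I - 3*y))
O(140) + c(198, -3) = (-5 - 1*140) - 3*(-3)*((-3)² + 198² + 2*(-3)*198) = (-5 - 140) - 3*(-3)*(9 + 39204 - 1188) = -145 - 3*(-3)*38025 = -145 + 342225 = 342080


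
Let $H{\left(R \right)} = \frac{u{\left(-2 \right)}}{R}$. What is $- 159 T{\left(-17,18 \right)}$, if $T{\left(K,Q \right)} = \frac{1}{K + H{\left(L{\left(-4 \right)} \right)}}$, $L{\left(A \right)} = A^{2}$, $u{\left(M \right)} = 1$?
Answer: $\frac{2544}{271} \approx 9.3875$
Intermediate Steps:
$H{\left(R \right)} = \frac{1}{R}$ ($H{\left(R \right)} = 1 \frac{1}{R} = \frac{1}{R}$)
$T{\left(K,Q \right)} = \frac{1}{\frac{1}{16} + K}$ ($T{\left(K,Q \right)} = \frac{1}{K + \frac{1}{\left(-4\right)^{2}}} = \frac{1}{K + \frac{1}{16}} = \frac{1}{\frac{1}{16} + K}$)
$- 159 T{\left(-17,18 \right)} = - 159 \frac{16}{1 + 16 \left(-17\right)} = - 159 \frac{16}{1 - 272} = - 159 \frac{16}{-271} = - 159 \cdot 16 \left(- \frac{1}{271}\right) = \left(-159\right) \left(- \frac{16}{271}\right) = \frac{2544}{271}$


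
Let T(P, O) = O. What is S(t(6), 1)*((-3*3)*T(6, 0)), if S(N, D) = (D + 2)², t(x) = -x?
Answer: 0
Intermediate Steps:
S(N, D) = (2 + D)²
S(t(6), 1)*((-3*3)*T(6, 0)) = (2 + 1)²*(-3*3*0) = 3²*(-9*0) = 9*0 = 0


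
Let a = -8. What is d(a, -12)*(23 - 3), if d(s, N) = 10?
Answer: 200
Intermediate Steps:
d(a, -12)*(23 - 3) = 10*(23 - 3) = 10*20 = 200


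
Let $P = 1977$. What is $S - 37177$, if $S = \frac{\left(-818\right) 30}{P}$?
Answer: $- \frac{24507823}{659} \approx -37189.0$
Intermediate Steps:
$S = - \frac{8180}{659}$ ($S = \frac{\left(-818\right) 30}{1977} = \left(-24540\right) \frac{1}{1977} = - \frac{8180}{659} \approx -12.413$)
$S - 37177 = - \frac{8180}{659} - 37177 = - \frac{24507823}{659}$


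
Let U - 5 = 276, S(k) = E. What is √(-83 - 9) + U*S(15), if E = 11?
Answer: 3091 + 2*I*√23 ≈ 3091.0 + 9.5917*I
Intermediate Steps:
S(k) = 11
U = 281 (U = 5 + 276 = 281)
√(-83 - 9) + U*S(15) = √(-83 - 9) + 281*11 = √(-92) + 3091 = 2*I*√23 + 3091 = 3091 + 2*I*√23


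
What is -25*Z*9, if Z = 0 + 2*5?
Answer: -2250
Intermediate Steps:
Z = 10 (Z = 0 + 10 = 10)
-25*Z*9 = -25*10*9 = -250*9 = -2250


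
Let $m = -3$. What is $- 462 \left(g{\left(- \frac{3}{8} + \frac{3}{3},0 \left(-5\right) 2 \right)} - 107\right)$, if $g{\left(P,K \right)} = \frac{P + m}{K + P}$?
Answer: $\frac{255948}{5} \approx 51190.0$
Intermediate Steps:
$g{\left(P,K \right)} = \frac{-3 + P}{K + P}$ ($g{\left(P,K \right)} = \frac{P - 3}{K + P} = \frac{-3 + P}{K + P}$)
$- 462 \left(g{\left(- \frac{3}{8} + \frac{3}{3},0 \left(-5\right) 2 \right)} - 107\right) = - 462 \left(\frac{-3 + \left(- \frac{3}{8} + \frac{3}{3}\right)}{0 \left(-5\right) 2 + \left(- \frac{3}{8} + \frac{3}{3}\right)} - 107\right) = - 462 \left(\frac{-3 + \left(\left(-3\right) \frac{1}{8} + 3 \cdot \frac{1}{3}\right)}{0 \cdot 2 + \left(\left(-3\right) \frac{1}{8} + 3 \cdot \frac{1}{3}\right)} - 107\right) = - 462 \left(\frac{-3 + \left(- \frac{3}{8} + 1\right)}{0 + \left(- \frac{3}{8} + 1\right)} - 107\right) = - 462 \left(\frac{-3 + \frac{5}{8}}{0 + \frac{5}{8}} - 107\right) = - 462 \left(\frac{1}{\frac{5}{8}} \left(- \frac{19}{8}\right) - 107\right) = - 462 \left(\frac{8}{5} \left(- \frac{19}{8}\right) - 107\right) = - 462 \left(- \frac{19}{5} - 107\right) = \left(-462\right) \left(- \frac{554}{5}\right) = \frac{255948}{5}$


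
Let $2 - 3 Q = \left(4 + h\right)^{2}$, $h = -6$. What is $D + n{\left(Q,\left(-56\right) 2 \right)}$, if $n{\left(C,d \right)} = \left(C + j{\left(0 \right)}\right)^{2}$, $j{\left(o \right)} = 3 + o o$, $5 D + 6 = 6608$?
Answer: $\frac{59663}{45} \approx 1325.8$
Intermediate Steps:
$D = \frac{6602}{5}$ ($D = - \frac{6}{5} + \frac{1}{5} \cdot 6608 = - \frac{6}{5} + \frac{6608}{5} = \frac{6602}{5} \approx 1320.4$)
$j{\left(o \right)} = 3 + o^{2}$
$Q = - \frac{2}{3}$ ($Q = \frac{2}{3} - \frac{\left(4 - 6\right)^{2}}{3} = \frac{2}{3} - \frac{\left(-2\right)^{2}}{3} = \frac{2}{3} - \frac{4}{3} = - \frac{2}{3} \approx -0.66667$)
$n{\left(C,d \right)} = \left(3 + C\right)^{2}$ ($n{\left(C,d \right)} = \left(C + \left(3 + 0^{2}\right)\right)^{2} = \left(C + \left(3 + 0\right)\right)^{2} = \left(C + 3\right)^{2} = \left(3 + C\right)^{2}$)
$D + n{\left(Q,\left(-56\right) 2 \right)} = \frac{6602}{5} + \left(3 - \frac{2}{3}\right)^{2} = \frac{6602}{5} + \left(\frac{7}{3}\right)^{2} = \frac{6602}{5} + \frac{49}{9} = \frac{59663}{45}$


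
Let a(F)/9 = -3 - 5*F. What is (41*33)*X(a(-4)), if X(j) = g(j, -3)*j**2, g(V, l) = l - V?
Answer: -4940890812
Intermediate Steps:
a(F) = -27 - 45*F (a(F) = 9*(-3 - 5*F) = -27 - 45*F)
X(j) = j**2*(-3 - j) (X(j) = (-3 - j)*j**2 = j**2*(-3 - j))
(41*33)*X(a(-4)) = (41*33)*((-27 - 45*(-4))**2*(-3 - (-27 - 45*(-4)))) = 1353*((-27 + 180)**2*(-3 - (-27 + 180))) = 1353*(153**2*(-3 - 1*153)) = 1353*(23409*(-3 - 153)) = 1353*(23409*(-156)) = 1353*(-3651804) = -4940890812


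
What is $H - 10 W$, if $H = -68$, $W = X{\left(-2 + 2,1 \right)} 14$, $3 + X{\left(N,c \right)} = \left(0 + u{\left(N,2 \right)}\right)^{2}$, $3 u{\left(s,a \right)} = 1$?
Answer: $\frac{3028}{9} \approx 336.44$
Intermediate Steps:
$u{\left(s,a \right)} = \frac{1}{3}$ ($u{\left(s,a \right)} = \frac{1}{3} \cdot 1 = \frac{1}{3}$)
$X{\left(N,c \right)} = - \frac{26}{9}$ ($X{\left(N,c \right)} = -3 + \left(0 + \frac{1}{3}\right)^{2} = -3 + \left(\frac{1}{3}\right)^{2} = -3 + \frac{1}{9} = - \frac{26}{9}$)
$W = - \frac{364}{9}$ ($W = \left(- \frac{26}{9}\right) 14 = - \frac{364}{9} \approx -40.444$)
$H - 10 W = -68 - - \frac{3640}{9} = -68 + \frac{3640}{9} = \frac{3028}{9}$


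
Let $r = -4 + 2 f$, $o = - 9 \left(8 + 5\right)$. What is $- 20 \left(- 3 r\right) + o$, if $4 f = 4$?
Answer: $-237$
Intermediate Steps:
$f = 1$ ($f = \frac{1}{4} \cdot 4 = 1$)
$o = -117$ ($o = \left(-9\right) 13 = -117$)
$r = -2$ ($r = -4 + 2 \cdot 1 = -4 + 2 = -2$)
$- 20 \left(- 3 r\right) + o = - 20 \left(\left(-3\right) \left(-2\right)\right) - 117 = \left(-20\right) 6 - 117 = -120 - 117 = -237$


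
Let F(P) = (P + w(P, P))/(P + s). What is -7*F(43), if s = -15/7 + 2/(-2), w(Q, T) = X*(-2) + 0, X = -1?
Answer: -245/31 ≈ -7.9032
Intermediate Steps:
w(Q, T) = 2 (w(Q, T) = -1*(-2) + 0 = 2 + 0 = 2)
s = -22/7 (s = -15*1/7 + 2*(-1/2) = -15/7 - 1 = -22/7 ≈ -3.1429)
F(P) = (2 + P)/(-22/7 + P) (F(P) = (P + 2)/(P - 22/7) = (2 + P)/(-22/7 + P))
-7*F(43) = -49*(2 + 43)/(-22 + 7*43) = -49*45/(-22 + 301) = -49*45/279 = -7*35/31 = -245/31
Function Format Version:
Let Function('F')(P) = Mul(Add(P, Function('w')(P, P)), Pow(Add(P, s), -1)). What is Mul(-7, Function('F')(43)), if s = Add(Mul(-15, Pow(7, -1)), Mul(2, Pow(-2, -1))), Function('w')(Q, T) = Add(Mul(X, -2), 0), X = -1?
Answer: Rational(-245, 31) ≈ -7.9032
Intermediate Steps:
Function('w')(Q, T) = 2 (Function('w')(Q, T) = Add(Mul(-1, -2), 0) = Add(2, 0) = 2)
s = Rational(-22, 7) (s = Add(Mul(-15, Rational(1, 7)), Mul(2, Rational(-1, 2))) = Add(Rational(-15, 7), -1) = Rational(-22, 7) ≈ -3.1429)
Function('F')(P) = Mul(Pow(Add(Rational(-22, 7), P), -1), Add(2, P)) (Function('F')(P) = Mul(Add(P, 2), Pow(Add(P, Rational(-22, 7)), -1)) = Mul(Add(2, P), Pow(Add(Rational(-22, 7), P), -1)) = Mul(Pow(Add(Rational(-22, 7), P), -1), Add(2, P)))
Mul(-7, Function('F')(43)) = Mul(-7, Mul(7, Pow(Add(-22, Mul(7, 43)), -1), Add(2, 43))) = Mul(-7, Mul(7, Pow(Add(-22, 301), -1), 45)) = Mul(-7, Mul(7, Pow(279, -1), 45)) = Mul(-7, Mul(7, Rational(1, 279), 45)) = Mul(-7, Rational(35, 31)) = Rational(-245, 31)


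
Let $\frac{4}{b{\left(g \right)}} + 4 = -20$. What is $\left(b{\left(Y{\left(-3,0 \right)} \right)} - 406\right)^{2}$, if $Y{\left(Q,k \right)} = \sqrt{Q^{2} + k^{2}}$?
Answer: $\frac{5938969}{36} \approx 1.6497 \cdot 10^{5}$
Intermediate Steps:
$b{\left(g \right)} = - \frac{1}{6}$ ($b{\left(g \right)} = \frac{4}{-4 - 20} = \frac{4}{-24} = 4 \left(- \frac{1}{24}\right) = - \frac{1}{6}$)
$\left(b{\left(Y{\left(-3,0 \right)} \right)} - 406\right)^{2} = \left(- \frac{1}{6} - 406\right)^{2} = \left(- \frac{2437}{6}\right)^{2} = \frac{5938969}{36}$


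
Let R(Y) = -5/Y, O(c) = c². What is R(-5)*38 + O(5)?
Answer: 63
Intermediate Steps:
R(-5)*38 + O(5) = -5/(-5)*38 + 5² = -5*(-⅕)*38 + 25 = 1*38 + 25 = 38 + 25 = 63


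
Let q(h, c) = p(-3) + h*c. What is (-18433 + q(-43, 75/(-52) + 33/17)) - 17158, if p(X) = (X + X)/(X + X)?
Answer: -31480523/884 ≈ -35611.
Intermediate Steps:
p(X) = 1 (p(X) = (2*X)/((2*X)) = (2*X)*(1/(2*X)) = 1)
q(h, c) = 1 + c*h (q(h, c) = 1 + h*c = 1 + c*h)
(-18433 + q(-43, 75/(-52) + 33/17)) - 17158 = (-18433 + (1 + (75/(-52) + 33/17)*(-43))) - 17158 = (-18433 + (1 + (75*(-1/52) + 33*(1/17))*(-43))) - 17158 = (-18433 + (1 + (-75/52 + 33/17)*(-43))) - 17158 = (-18433 + (1 + (441/884)*(-43))) - 17158 = (-18433 + (1 - 18963/884)) - 17158 = (-18433 - 18079/884) - 17158 = -16312851/884 - 17158 = -31480523/884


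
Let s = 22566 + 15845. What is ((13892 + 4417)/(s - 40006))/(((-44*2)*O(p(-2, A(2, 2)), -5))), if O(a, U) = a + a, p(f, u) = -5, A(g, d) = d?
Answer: -18309/1403600 ≈ -0.013044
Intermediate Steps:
O(a, U) = 2*a
s = 38411
((13892 + 4417)/(s - 40006))/(((-44*2)*O(p(-2, A(2, 2)), -5))) = ((13892 + 4417)/(38411 - 40006))/(((-44*2)*(2*(-5)))) = (18309/(-1595))/((-88*(-10))) = (18309*(-1/1595))/880 = -18309/1595*1/880 = -18309/1403600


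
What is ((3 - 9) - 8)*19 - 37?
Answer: -303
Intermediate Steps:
((3 - 9) - 8)*19 - 37 = (-6 - 8)*19 - 37 = -14*19 - 37 = -266 - 37 = -303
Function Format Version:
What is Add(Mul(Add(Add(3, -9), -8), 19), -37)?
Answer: -303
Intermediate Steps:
Add(Mul(Add(Add(3, -9), -8), 19), -37) = Add(Mul(Add(-6, -8), 19), -37) = Add(Mul(-14, 19), -37) = Add(-266, -37) = -303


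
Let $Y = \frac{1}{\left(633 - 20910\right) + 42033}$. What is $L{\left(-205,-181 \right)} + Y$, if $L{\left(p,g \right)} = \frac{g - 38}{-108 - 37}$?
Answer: $\frac{4764709}{3154620} \approx 1.5104$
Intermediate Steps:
$Y = \frac{1}{21756}$ ($Y = \frac{1}{-20277 + 42033} = \frac{1}{21756} \approx 4.5964 \cdot 10^{-5}$)
$L{\left(p,g \right)} = \frac{38}{145} - \frac{g}{145}$ ($L{\left(p,g \right)} = \frac{-38 + g}{-145} = \left(-38 + g\right) \left(- \frac{1}{145}\right) = \frac{38}{145} - \frac{g}{145}$)
$L{\left(-205,-181 \right)} + Y = \left(\frac{38}{145} - - \frac{181}{145}\right) + \frac{1}{21756} = \left(\frac{38}{145} + \frac{181}{145}\right) + \frac{1}{21756} = \frac{219}{145} + \frac{1}{21756} = \frac{4764709}{3154620}$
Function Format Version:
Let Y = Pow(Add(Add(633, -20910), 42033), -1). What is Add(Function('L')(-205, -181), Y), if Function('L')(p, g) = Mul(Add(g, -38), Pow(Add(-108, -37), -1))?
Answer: Rational(4764709, 3154620) ≈ 1.5104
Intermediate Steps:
Y = Rational(1, 21756) (Y = Pow(Add(-20277, 42033), -1) = Pow(21756, -1) = Rational(1, 21756) ≈ 4.5964e-5)
Function('L')(p, g) = Add(Rational(38, 145), Mul(Rational(-1, 145), g)) (Function('L')(p, g) = Mul(Add(-38, g), Pow(-145, -1)) = Mul(Add(-38, g), Rational(-1, 145)) = Add(Rational(38, 145), Mul(Rational(-1, 145), g)))
Add(Function('L')(-205, -181), Y) = Add(Add(Rational(38, 145), Mul(Rational(-1, 145), -181)), Rational(1, 21756)) = Add(Add(Rational(38, 145), Rational(181, 145)), Rational(1, 21756)) = Add(Rational(219, 145), Rational(1, 21756)) = Rational(4764709, 3154620)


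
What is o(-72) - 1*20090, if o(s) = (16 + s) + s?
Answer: -20218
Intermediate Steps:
o(s) = 16 + 2*s
o(-72) - 1*20090 = (16 + 2*(-72)) - 1*20090 = (16 - 144) - 20090 = -128 - 20090 = -20218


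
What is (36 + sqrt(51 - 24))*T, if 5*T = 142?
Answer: 5112/5 + 426*sqrt(3)/5 ≈ 1170.0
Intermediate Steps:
T = 142/5 (T = (1/5)*142 = 142/5 ≈ 28.400)
(36 + sqrt(51 - 24))*T = (36 + sqrt(51 - 24))*(142/5) = (36 + sqrt(27))*(142/5) = (36 + 3*sqrt(3))*(142/5) = 5112/5 + 426*sqrt(3)/5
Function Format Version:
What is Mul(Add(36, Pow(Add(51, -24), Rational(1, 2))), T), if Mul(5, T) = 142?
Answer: Add(Rational(5112, 5), Mul(Rational(426, 5), Pow(3, Rational(1, 2)))) ≈ 1170.0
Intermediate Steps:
T = Rational(142, 5) (T = Mul(Rational(1, 5), 142) = Rational(142, 5) ≈ 28.400)
Mul(Add(36, Pow(Add(51, -24), Rational(1, 2))), T) = Mul(Add(36, Pow(Add(51, -24), Rational(1, 2))), Rational(142, 5)) = Mul(Add(36, Pow(27, Rational(1, 2))), Rational(142, 5)) = Mul(Add(36, Mul(3, Pow(3, Rational(1, 2)))), Rational(142, 5)) = Add(Rational(5112, 5), Mul(Rational(426, 5), Pow(3, Rational(1, 2))))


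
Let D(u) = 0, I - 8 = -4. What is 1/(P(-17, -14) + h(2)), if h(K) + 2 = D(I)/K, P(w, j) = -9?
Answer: -1/11 ≈ -0.090909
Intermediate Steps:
I = 4 (I = 8 - 4 = 4)
h(K) = -2 (h(K) = -2 + 0/K = -2 + 0 = -2)
1/(P(-17, -14) + h(2)) = 1/(-9 - 2) = 1/(-11) = -1/11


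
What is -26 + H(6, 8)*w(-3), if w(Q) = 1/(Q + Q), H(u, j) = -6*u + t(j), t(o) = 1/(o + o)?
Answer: -1921/96 ≈ -20.010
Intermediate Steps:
t(o) = 1/(2*o)
H(u, j) = 1/(2*j) - 6*u (H(u, j) = -6*u + 1/(2*j) = 1/(2*j) - 6*u)
w(Q) = 1/(2*Q)
-26 + H(6, 8)*w(-3) = -26 + ((1/2)/8 - 6*6)*((1/2)/(-3)) = -26 + ((1/2)*(1/8) - 36)*((1/2)*(-1/3)) = -26 + (1/16 - 36)*(-1/6) = -26 - 575/16*(-1/6) = -26 + 575/96 = -1921/96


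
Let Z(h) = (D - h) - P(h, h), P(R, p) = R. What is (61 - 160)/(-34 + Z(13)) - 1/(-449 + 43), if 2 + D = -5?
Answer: 40261/27202 ≈ 1.4801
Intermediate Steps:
D = -7 (D = -2 - 5 = -7)
Z(h) = -7 - 2*h (Z(h) = (-7 - h) - h = -7 - 2*h)
(61 - 160)/(-34 + Z(13)) - 1/(-449 + 43) = (61 - 160)/(-34 + (-7 - 2*13)) - 1/(-449 + 43) = -99/(-34 + (-7 - 26)) - 1/(-406) = -99/(-34 - 33) - 1*(-1/406) = -99/(-67) + 1/406 = -99*(-1/67) + 1/406 = 99/67 + 1/406 = 40261/27202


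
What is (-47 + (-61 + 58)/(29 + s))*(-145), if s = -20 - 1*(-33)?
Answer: 95555/14 ≈ 6825.4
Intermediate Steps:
s = 13 (s = -20 + 33 = 13)
(-47 + (-61 + 58)/(29 + s))*(-145) = (-47 + (-61 + 58)/(29 + 13))*(-145) = (-47 - 3/42)*(-145) = (-47 - 3*1/42)*(-145) = (-47 - 1/14)*(-145) = -659/14*(-145) = 95555/14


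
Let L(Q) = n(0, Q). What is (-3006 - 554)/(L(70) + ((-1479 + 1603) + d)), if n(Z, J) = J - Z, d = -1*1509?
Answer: 712/263 ≈ 2.7072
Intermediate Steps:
d = -1509
L(Q) = Q (L(Q) = Q - 1*0 = Q + 0 = Q)
(-3006 - 554)/(L(70) + ((-1479 + 1603) + d)) = (-3006 - 554)/(70 + ((-1479 + 1603) - 1509)) = -3560/(70 + (124 - 1509)) = -3560/(70 - 1385) = -3560/(-1315) = -3560*(-1/1315) = 712/263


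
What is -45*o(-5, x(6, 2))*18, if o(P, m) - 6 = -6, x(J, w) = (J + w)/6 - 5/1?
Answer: 0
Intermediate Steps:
x(J, w) = -5 + J/6 + w/6 (x(J, w) = (J + w)*(⅙) - 5*1 = (J/6 + w/6) - 5 = -5 + J/6 + w/6)
o(P, m) = 0 (o(P, m) = 6 - 6 = 0)
-45*o(-5, x(6, 2))*18 = -45*0*18 = 0*18 = 0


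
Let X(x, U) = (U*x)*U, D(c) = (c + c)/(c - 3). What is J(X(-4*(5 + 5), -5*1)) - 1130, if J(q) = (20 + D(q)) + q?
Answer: -2114330/1003 ≈ -2108.0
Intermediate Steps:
D(c) = 2*c/(-3 + c) (D(c) = (2*c)/(-3 + c) = 2*c/(-3 + c))
X(x, U) = x*U²
J(q) = 20 + q + 2*q/(-3 + q) (J(q) = (20 + 2*q/(-3 + q)) + q = 20 + q + 2*q/(-3 + q))
J(X(-4*(5 + 5), -5*1)) - 1130 = (-60 + ((-4*(5 + 5))*(-5*1)²)² + 19*((-4*(5 + 5))*(-5*1)²))/(-3 + (-4*(5 + 5))*(-5*1)²) - 1130 = (-60 + (-4*10*(-5)²)² + 19*(-4*10*(-5)²))/(-3 - 4*10*(-5)²) - 1130 = (-60 + (-40*25)² + 19*(-40*25))/(-3 - 40*25) - 1130 = (-60 + (-1000)² + 19*(-1000))/(-3 - 1000) - 1130 = (-60 + 1000000 - 19000)/(-1003) - 1130 = -1/1003*980940 - 1130 = -980940/1003 - 1130 = -2114330/1003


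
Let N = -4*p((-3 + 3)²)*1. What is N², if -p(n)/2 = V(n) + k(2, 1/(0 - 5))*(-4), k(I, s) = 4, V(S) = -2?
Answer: 20736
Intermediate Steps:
p(n) = 36 (p(n) = -2*(-2 + 4*(-4)) = -2*(-2 - 16) = -2*(-18) = 36)
N = -144 (N = -4*36*1 = -144*1 = -144)
N² = (-144)² = 20736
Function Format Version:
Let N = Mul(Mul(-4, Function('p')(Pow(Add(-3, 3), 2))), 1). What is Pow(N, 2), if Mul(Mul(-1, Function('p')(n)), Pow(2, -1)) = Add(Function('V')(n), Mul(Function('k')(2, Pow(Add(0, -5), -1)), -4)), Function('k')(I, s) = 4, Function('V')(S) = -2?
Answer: 20736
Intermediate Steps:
Function('p')(n) = 36 (Function('p')(n) = Mul(-2, Add(-2, Mul(4, -4))) = Mul(-2, Add(-2, -16)) = Mul(-2, -18) = 36)
N = -144 (N = Mul(Mul(-4, 36), 1) = Mul(-144, 1) = -144)
Pow(N, 2) = Pow(-144, 2) = 20736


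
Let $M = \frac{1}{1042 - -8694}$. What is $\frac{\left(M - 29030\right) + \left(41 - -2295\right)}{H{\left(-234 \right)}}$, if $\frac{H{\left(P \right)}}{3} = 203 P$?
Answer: $\frac{259892783}{1387438416} \approx 0.18732$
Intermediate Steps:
$H{\left(P \right)} = 609 P$ ($H{\left(P \right)} = 3 \cdot 203 P = 609 P$)
$M = \frac{1}{9736}$ ($M = \frac{1}{1042 + 8694} = \frac{1}{9736} \approx 0.00010271$)
$\frac{\left(M - 29030\right) + \left(41 - -2295\right)}{H{\left(-234 \right)}} = \frac{\left(\frac{1}{9736} - 29030\right) + \left(41 - -2295\right)}{609 \left(-234\right)} = \frac{- \frac{282636079}{9736} + \left(41 + 2295\right)}{-142506} = \left(- \frac{282636079}{9736} + 2336\right) \left(- \frac{1}{142506}\right) = \left(- \frac{259892783}{9736}\right) \left(- \frac{1}{142506}\right) = \frac{259892783}{1387438416}$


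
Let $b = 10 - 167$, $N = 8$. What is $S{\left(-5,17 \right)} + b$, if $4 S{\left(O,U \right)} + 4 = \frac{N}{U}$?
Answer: $- \frac{2684}{17} \approx -157.88$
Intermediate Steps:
$S{\left(O,U \right)} = -1 + \frac{2}{U}$ ($S{\left(O,U \right)} = -1 + \frac{8 \frac{1}{U}}{4} = -1 + \frac{2}{U}$)
$b = -157$
$S{\left(-5,17 \right)} + b = \frac{2 - 17}{17} - 157 = \frac{1}{17} \left(-15\right) - 157 = - \frac{15}{17} - 157 = - \frac{2684}{17}$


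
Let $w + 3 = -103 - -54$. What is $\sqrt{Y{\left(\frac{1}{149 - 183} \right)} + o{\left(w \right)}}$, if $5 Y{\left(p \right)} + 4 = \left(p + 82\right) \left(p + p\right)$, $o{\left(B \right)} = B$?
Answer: $\frac{7 i \sqrt{31710}}{170} \approx 7.3324 i$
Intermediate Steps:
$w = -52$ ($w = -3 - 49 = -52$)
$Y{\left(p \right)} = - \frac{4}{5} + \frac{2 p \left(82 + p\right)}{5}$ ($Y{\left(p \right)} = - \frac{4}{5} + \frac{\left(p + 82\right) \left(p + p\right)}{5} = - \frac{4}{5} + \frac{\left(82 + p\right) 2 p}{5} = - \frac{4}{5} + \frac{2 p \left(82 + p\right)}{5}$)
$\sqrt{Y{\left(\frac{1}{149 - 183} \right)} + o{\left(w \right)}} = \sqrt{\left(- \frac{4}{5} + \frac{2 \left(\frac{1}{149 - 183}\right)^{2}}{5} + \frac{164}{5 \left(149 - 183\right)}\right) - 52} = \sqrt{\left(- \frac{4}{5} + \frac{2 \left(\frac{1}{-34}\right)^{2}}{5} + \frac{164}{5 \left(-34\right)}\right) - 52} = \sqrt{\left(- \frac{4}{5} + \frac{2 \left(- \frac{1}{34}\right)^{2}}{5} + \frac{164}{5} \left(- \frac{1}{34}\right)\right) - 52} = \sqrt{\left(- \frac{4}{5} + \frac{2}{5} \cdot \frac{1}{1156} - \frac{82}{85}\right) - 52} = \sqrt{\left(- \frac{4}{5} + \frac{1}{2890} - \frac{82}{85}\right) - 52} = \sqrt{- \frac{5099}{2890} - 52} = \sqrt{- \frac{155379}{2890}} = \frac{7 i \sqrt{31710}}{170}$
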